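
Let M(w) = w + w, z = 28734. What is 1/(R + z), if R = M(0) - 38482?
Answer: -1/9748 ≈ -0.00010259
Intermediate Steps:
M(w) = 2*w
R = -38482 (R = 2*0 - 38482 = 0 - 38482 = -38482)
1/(R + z) = 1/(-38482 + 28734) = 1/(-9748) = -1/9748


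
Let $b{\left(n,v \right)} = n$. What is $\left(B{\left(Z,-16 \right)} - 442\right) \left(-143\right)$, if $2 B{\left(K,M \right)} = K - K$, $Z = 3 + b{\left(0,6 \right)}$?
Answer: $63206$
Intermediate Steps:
$Z = 3$ ($Z = 3 + 0 = 3$)
$B{\left(K,M \right)} = 0$ ($B{\left(K,M \right)} = \frac{K - K}{2} = \frac{1}{2} \cdot 0 = 0$)
$\left(B{\left(Z,-16 \right)} - 442\right) \left(-143\right) = \left(0 - 442\right) \left(-143\right) = \left(-442\right) \left(-143\right) = 63206$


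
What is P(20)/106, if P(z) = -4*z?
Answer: -40/53 ≈ -0.75472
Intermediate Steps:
P(20)/106 = -4*20/106 = -80*1/106 = -40/53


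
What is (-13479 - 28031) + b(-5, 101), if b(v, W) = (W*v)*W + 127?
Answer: -92388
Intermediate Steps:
b(v, W) = 127 + v*W² (b(v, W) = v*W² + 127 = 127 + v*W²)
(-13479 - 28031) + b(-5, 101) = (-13479 - 28031) + (127 - 5*101²) = -41510 + (127 - 5*10201) = -41510 + (127 - 51005) = -41510 - 50878 = -92388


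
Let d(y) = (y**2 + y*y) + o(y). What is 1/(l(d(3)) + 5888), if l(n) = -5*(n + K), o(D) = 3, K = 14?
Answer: 1/5713 ≈ 0.00017504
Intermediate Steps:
d(y) = 3 + 2*y**2 (d(y) = (y**2 + y*y) + 3 = (y**2 + y**2) + 3 = 2*y**2 + 3 = 3 + 2*y**2)
l(n) = -70 - 5*n (l(n) = -5*(n + 14) = -5*(14 + n) = -70 - 5*n)
1/(l(d(3)) + 5888) = 1/((-70 - 5*(3 + 2*3**2)) + 5888) = 1/((-70 - 5*(3 + 2*9)) + 5888) = 1/((-70 - 5*(3 + 18)) + 5888) = 1/((-70 - 5*21) + 5888) = 1/((-70 - 105) + 5888) = 1/(-175 + 5888) = 1/5713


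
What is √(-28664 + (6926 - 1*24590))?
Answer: 2*I*√11582 ≈ 215.24*I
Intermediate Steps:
√(-28664 + (6926 - 1*24590)) = √(-28664 + (6926 - 24590)) = √(-28664 - 17664) = √(-46328) = 2*I*√11582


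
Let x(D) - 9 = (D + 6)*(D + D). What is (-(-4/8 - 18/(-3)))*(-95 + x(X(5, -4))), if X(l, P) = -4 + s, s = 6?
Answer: 297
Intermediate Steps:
X(l, P) = 2 (X(l, P) = -4 + 6 = 2)
x(D) = 9 + 2*D*(6 + D) (x(D) = 9 + (D + 6)*(D + D) = 9 + (6 + D)*(2*D) = 9 + 2*D*(6 + D))
(-(-4/8 - 18/(-3)))*(-95 + x(X(5, -4))) = (-(-4/8 - 18/(-3)))*(-95 + (9 + 2*2² + 12*2)) = (-(-4*⅛ - 18*(-⅓)))*(-95 + (9 + 2*4 + 24)) = (-(-½ + 6))*(-95 + (9 + 8 + 24)) = (-1*11/2)*(-95 + 41) = -11/2*(-54) = 297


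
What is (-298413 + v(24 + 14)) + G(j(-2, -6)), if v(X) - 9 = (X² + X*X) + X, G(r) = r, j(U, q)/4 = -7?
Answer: -295506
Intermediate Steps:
j(U, q) = -28 (j(U, q) = 4*(-7) = -28)
v(X) = 9 + X + 2*X² (v(X) = 9 + ((X² + X*X) + X) = 9 + ((X² + X²) + X) = 9 + (2*X² + X) = 9 + (X + 2*X²) = 9 + X + 2*X²)
(-298413 + v(24 + 14)) + G(j(-2, -6)) = (-298413 + (9 + (24 + 14) + 2*(24 + 14)²)) - 28 = (-298413 + (9 + 38 + 2*38²)) - 28 = (-298413 + (9 + 38 + 2*1444)) - 28 = (-298413 + (9 + 38 + 2888)) - 28 = (-298413 + 2935) - 28 = -295478 - 28 = -295506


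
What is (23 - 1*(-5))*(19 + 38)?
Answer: 1596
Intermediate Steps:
(23 - 1*(-5))*(19 + 38) = (23 + 5)*57 = 28*57 = 1596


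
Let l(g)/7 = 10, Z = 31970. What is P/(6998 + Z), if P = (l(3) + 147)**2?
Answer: 47089/38968 ≈ 1.2084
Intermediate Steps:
l(g) = 70 (l(g) = 7*10 = 70)
P = 47089 (P = (70 + 147)**2 = 217**2 = 47089)
P/(6998 + Z) = 47089/(6998 + 31970) = 47089/38968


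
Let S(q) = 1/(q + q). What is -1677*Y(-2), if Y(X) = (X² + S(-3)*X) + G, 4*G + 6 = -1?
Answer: -17329/4 ≈ -4332.3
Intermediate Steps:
G = -7/4 (G = -3/2 + (¼)*(-1) = -3/2 - ¼ = -7/4 ≈ -1.7500)
S(q) = 1/(2*q)
Y(X) = -7/4 + X² - X/6 (Y(X) = (X² + ((½)/(-3))*X) - 7/4 = (X² + ((½)*(-⅓))*X) - 7/4 = (X² - X/6) - 7/4 = -7/4 + X² - X/6)
-1677*Y(-2) = -1677*(-7/4 + (-2)² - ⅙*(-2)) = -1677*(-7/4 + 4 + ⅓) = -1677*31/12 = -17329/4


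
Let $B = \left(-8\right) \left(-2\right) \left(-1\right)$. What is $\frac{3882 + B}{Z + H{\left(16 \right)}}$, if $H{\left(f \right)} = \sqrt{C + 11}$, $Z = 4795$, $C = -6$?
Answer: $\frac{1853747}{2299202} - \frac{1933 \sqrt{5}}{11496010} \approx 0.80588$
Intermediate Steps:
$H{\left(f \right)} = \sqrt{5}$ ($H{\left(f \right)} = \sqrt{-6 + 11} = \sqrt{5}$)
$B = -16$ ($B = 16 \left(-1\right) = -16$)
$\frac{3882 + B}{Z + H{\left(16 \right)}} = \frac{3882 - 16}{4795 + \sqrt{5}} = \frac{3866}{4795 + \sqrt{5}}$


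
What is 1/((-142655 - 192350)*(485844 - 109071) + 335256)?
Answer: -1/126220503609 ≈ -7.9226e-12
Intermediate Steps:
1/((-142655 - 192350)*(485844 - 109071) + 335256) = 1/(-335005*376773 + 335256) = 1/(-126220838865 + 335256) = 1/(-126220503609) = -1/126220503609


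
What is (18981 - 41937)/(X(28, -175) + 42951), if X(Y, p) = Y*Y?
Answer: -22956/43735 ≈ -0.52489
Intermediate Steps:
X(Y, p) = Y²
(18981 - 41937)/(X(28, -175) + 42951) = (18981 - 41937)/(28² + 42951) = -22956/(784 + 42951) = -22956/43735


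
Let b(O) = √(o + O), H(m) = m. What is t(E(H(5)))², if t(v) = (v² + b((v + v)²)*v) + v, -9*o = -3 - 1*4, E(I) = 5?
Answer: 30775/9 + 100*√907 ≈ 6431.1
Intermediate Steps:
o = 7/9 (o = -(-3 - 1*4)/9 = -(-3 - 4)/9 = -⅑*(-7) = 7/9 ≈ 0.77778)
b(O) = √(7/9 + O)
t(v) = v + v² + v*√(7 + 36*v²)/3 (t(v) = (v² + (√(7 + 9*(v + v)²)/3)*v) + v = (v² + (√(7 + 9*(2*v)²)/3)*v) + v = (v² + (√(7 + 9*(4*v²))/3)*v) + v = (v² + (√(7 + 36*v²)/3)*v) + v = (v² + v*√(7 + 36*v²)/3) + v = v + v² + v*√(7 + 36*v²)/3)
t(E(H(5)))² = ((⅓)*5*(3 + √(7 + 36*5²) + 3*5))² = ((⅓)*5*(3 + √(7 + 36*25) + 15))² = ((⅓)*5*(3 + √(7 + 900) + 15))² = ((⅓)*5*(3 + √907 + 15))² = ((⅓)*5*(18 + √907))² = (30 + 5*√907/3)²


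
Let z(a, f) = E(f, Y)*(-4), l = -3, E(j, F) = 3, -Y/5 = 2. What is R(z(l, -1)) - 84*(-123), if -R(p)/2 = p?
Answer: 10356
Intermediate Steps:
Y = -10 (Y = -5*2 = -10)
z(a, f) = -12 (z(a, f) = 3*(-4) = -12)
R(p) = -2*p
R(z(l, -1)) - 84*(-123) = -2*(-12) - 84*(-123) = 24 + 10332 = 10356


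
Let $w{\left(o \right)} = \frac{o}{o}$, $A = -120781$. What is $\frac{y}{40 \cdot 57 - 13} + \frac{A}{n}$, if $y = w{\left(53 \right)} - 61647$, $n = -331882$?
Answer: $- \frac{20185387245}{752376494} \approx -26.829$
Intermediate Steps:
$w{\left(o \right)} = 1$
$y = -61646$ ($y = 1 - 61647 = -61646$)
$\frac{y}{40 \cdot 57 - 13} + \frac{A}{n} = - \frac{61646}{40 \cdot 57 - 13} - \frac{120781}{-331882} = - \frac{61646}{2280 - 13} - - \frac{120781}{331882} = - \frac{61646}{2267} + \frac{120781}{331882} = - \frac{20185387245}{752376494}$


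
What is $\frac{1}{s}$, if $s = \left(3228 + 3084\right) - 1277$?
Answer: $\frac{1}{5035} \approx 0.00019861$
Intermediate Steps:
$s = 5035$ ($s = 6312 - 1277 = 5035$)
$\frac{1}{s} = \frac{1}{5035}$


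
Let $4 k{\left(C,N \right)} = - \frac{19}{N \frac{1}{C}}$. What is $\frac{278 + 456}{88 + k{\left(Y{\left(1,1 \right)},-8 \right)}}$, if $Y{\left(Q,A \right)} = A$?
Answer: $\frac{23488}{2835} \approx 8.285$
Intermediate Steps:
$k{\left(C,N \right)} = - \frac{19 C}{4 N}$ ($k{\left(C,N \right)} = \frac{\left(-19\right) \frac{1}{N \frac{1}{C}}}{4} = \frac{\left(-19\right) \frac{C}{N}}{4} = \frac{\left(-19\right) C \frac{1}{N}}{4} = - \frac{19 C}{4 N}$)
$\frac{278 + 456}{88 + k{\left(Y{\left(1,1 \right)},-8 \right)}} = \frac{278 + 456}{88 - \frac{19}{4 \left(-8\right)}} = \frac{734}{88 - \frac{19}{4} \left(- \frac{1}{8}\right)} = \frac{734}{88 + \frac{19}{32}} = \frac{734}{\frac{2835}{32}} = 734 \cdot \frac{32}{2835} = \frac{23488}{2835}$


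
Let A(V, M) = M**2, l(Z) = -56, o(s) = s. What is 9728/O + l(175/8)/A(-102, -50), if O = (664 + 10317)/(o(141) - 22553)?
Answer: -136265113734/6863125 ≈ -19855.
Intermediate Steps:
O = -10981/22412 (O = (664 + 10317)/(141 - 22553) = 10981/(-22412) = 10981*(-1/22412) = -10981/22412 ≈ -0.48996)
9728/O + l(175/8)/A(-102, -50) = 9728/(-10981/22412) - 56/((-50)**2) = 9728*(-22412/10981) - 56/2500 = -218023936/10981 - 56*1/2500 = -218023936/10981 - 14/625 = -136265113734/6863125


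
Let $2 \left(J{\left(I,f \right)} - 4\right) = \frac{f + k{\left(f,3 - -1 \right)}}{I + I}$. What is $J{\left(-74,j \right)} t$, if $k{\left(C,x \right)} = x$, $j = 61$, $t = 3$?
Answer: $\frac{3357}{296} \approx 11.341$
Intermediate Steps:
$J{\left(I,f \right)} = 4 + \frac{4 + f}{4 I}$ ($J{\left(I,f \right)} = 4 + \frac{\left(f + \left(3 - -1\right)\right) \frac{1}{I + I}}{2} = 4 + \frac{\left(f + \left(3 + 1\right)\right) \frac{1}{2 I}}{2} = 4 + \frac{\left(f + 4\right) \frac{1}{2 I}}{2} = 4 + \frac{\left(4 + f\right) \frac{1}{2 I}}{2} = 4 + \frac{\frac{1}{2} \frac{1}{I} \left(4 + f\right)}{2} = 4 + \frac{4 + f}{4 I}$)
$J{\left(-74,j \right)} t = \frac{4 + 61 + 16 \left(-74\right)}{4 \left(-74\right)} 3 = \frac{1}{4} \left(- \frac{1}{74}\right) \left(4 + 61 - 1184\right) 3 = \frac{1}{4} \left(- \frac{1}{74}\right) \left(-1119\right) 3 = \frac{1119}{296} \cdot 3 = \frac{3357}{296}$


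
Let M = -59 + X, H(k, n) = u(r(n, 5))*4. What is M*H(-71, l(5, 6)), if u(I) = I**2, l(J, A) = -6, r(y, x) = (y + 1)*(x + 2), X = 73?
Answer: 68600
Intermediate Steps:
r(y, x) = (1 + y)*(2 + x)
H(k, n) = 4*(7 + 7*n)**2 (H(k, n) = (2 + 5 + 2*n + 5*n)**2*4 = (7 + 7*n)**2*4 = 4*(7 + 7*n)**2)
M = 14 (M = -59 + 73 = 14)
M*H(-71, l(5, 6)) = 14*(196*(1 - 6)**2) = 14*(196*(-5)**2) = 14*(196*25) = 14*4900 = 68600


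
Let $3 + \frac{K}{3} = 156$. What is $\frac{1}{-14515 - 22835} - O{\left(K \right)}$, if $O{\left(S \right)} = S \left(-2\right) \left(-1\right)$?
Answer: $- \frac{34287301}{37350} \approx -918.0$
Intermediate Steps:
$K = 459$ ($K = -9 + 3 \cdot 156 = -9 + 468 = 459$)
$O{\left(S \right)} = 2 S$ ($O{\left(S \right)} = - 2 S \left(-1\right) = 2 S$)
$\frac{1}{-14515 - 22835} - O{\left(K \right)} = \frac{1}{-14515 - 22835} - 2 \cdot 459 = \frac{1}{-37350} - 918 = - \frac{1}{37350} - 918 = - \frac{34287301}{37350}$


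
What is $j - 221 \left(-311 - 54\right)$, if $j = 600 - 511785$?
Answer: $-430520$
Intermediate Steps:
$j = -511185$ ($j = 600 - 511785 = -511185$)
$j - 221 \left(-311 - 54\right) = -511185 - 221 \left(-311 - 54\right) = -511185 - 221 \left(-365\right) = -511185 - -80665 = -511185 + 80665 = -430520$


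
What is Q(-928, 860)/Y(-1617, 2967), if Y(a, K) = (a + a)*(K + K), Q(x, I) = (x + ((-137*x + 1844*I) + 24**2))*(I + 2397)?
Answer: -1394504092/4797639 ≈ -290.66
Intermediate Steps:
Q(x, I) = (2397 + I)*(576 - 136*x + 1844*I) (Q(x, I) = (x + ((-137*x + 1844*I) + 576))*(2397 + I) = (x + (576 - 137*x + 1844*I))*(2397 + I) = (576 - 136*x + 1844*I)*(2397 + I) = (2397 + I)*(576 - 136*x + 1844*I))
Y(a, K) = 4*K*a (Y(a, K) = (2*a)*(2*K) = 4*K*a)
Q(-928, 860)/Y(-1617, 2967) = (1380672 - 325992*(-928) + 1844*860**2 + 4420644*860 - 136*860*(-928))/((4*2967*(-1617))) = (1380672 + 302520576 + 1844*739600 + 3801753840 + 108538880)/(-19190556) = (1380672 + 302520576 + 1363822400 + 3801753840 + 108538880)*(-1/19190556) = 5578016368*(-1/19190556) = -1394504092/4797639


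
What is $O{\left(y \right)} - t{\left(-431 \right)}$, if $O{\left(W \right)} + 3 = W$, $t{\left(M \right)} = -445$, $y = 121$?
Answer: $563$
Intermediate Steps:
$O{\left(W \right)} = -3 + W$
$O{\left(y \right)} - t{\left(-431 \right)} = \left(-3 + 121\right) - -445 = 118 + 445 = 563$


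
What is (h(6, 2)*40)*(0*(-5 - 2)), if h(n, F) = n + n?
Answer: 0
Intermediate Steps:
h(n, F) = 2*n
(h(6, 2)*40)*(0*(-5 - 2)) = ((2*6)*40)*(0*(-5 - 2)) = (12*40)*(0*(-7)) = 480*0 = 0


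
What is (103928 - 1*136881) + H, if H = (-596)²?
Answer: 322263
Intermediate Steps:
H = 355216
(103928 - 1*136881) + H = (103928 - 1*136881) + 355216 = (103928 - 136881) + 355216 = -32953 + 355216 = 322263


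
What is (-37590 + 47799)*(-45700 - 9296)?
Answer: -561454164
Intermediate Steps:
(-37590 + 47799)*(-45700 - 9296) = 10209*(-54996) = -561454164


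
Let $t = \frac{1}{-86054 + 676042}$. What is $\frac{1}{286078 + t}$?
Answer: $\frac{589988}{168782587065} \approx 3.4956 \cdot 10^{-6}$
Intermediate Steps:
$t = \frac{1}{589988} \approx 1.6949 \cdot 10^{-6}$
$\frac{1}{286078 + t} = \frac{1}{286078 + \frac{1}{589988}} = \frac{1}{\frac{168782587065}{589988}} = \frac{589988}{168782587065}$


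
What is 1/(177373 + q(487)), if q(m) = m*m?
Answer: 1/414542 ≈ 2.4123e-6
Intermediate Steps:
q(m) = m²
1/(177373 + q(487)) = 1/(177373 + 487²) = 1/(177373 + 237169) = 1/414542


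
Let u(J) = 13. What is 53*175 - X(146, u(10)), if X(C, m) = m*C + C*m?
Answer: 5479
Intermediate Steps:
X(C, m) = 2*C*m (X(C, m) = C*m + C*m = 2*C*m)
53*175 - X(146, u(10)) = 53*175 - 2*146*13 = 9275 - 1*3796 = 9275 - 3796 = 5479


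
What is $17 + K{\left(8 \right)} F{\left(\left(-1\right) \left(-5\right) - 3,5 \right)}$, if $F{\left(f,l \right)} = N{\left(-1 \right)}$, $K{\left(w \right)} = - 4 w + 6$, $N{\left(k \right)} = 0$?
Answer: $17$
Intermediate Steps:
$K{\left(w \right)} = 6 - 4 w$
$F{\left(f,l \right)} = 0$
$17 + K{\left(8 \right)} F{\left(\left(-1\right) \left(-5\right) - 3,5 \right)} = 17 + \left(6 - 32\right) 0 = 17 - 0 = 17 + 0 = 17$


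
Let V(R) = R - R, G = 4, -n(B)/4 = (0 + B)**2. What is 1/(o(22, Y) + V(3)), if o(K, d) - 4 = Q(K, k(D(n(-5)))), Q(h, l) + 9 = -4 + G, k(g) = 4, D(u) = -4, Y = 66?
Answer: -1/5 ≈ -0.20000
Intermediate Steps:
n(B) = -4*B**2 (n(B) = -4*(0 + B)**2 = -4*B**2)
V(R) = 0
Q(h, l) = -9 (Q(h, l) = -9 + (-4 + 4) = -9 + 0 = -9)
o(K, d) = -5 (o(K, d) = 4 - 9 = -5)
1/(o(22, Y) + V(3)) = 1/(-5 + 0) = 1/(-5) = -1/5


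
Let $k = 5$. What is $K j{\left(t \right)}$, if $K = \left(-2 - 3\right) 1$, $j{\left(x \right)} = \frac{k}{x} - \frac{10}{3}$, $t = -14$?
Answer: $\frac{775}{42} \approx 18.452$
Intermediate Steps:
$j{\left(x \right)} = - \frac{10}{3} + \frac{5}{x}$ ($j{\left(x \right)} = \frac{5}{x} - \frac{10}{3} = - \frac{10}{3} + \frac{5}{x}$)
$K = -5$ ($K = \left(-5\right) 1 = -5$)
$K j{\left(t \right)} = - 5 \left(- \frac{10}{3} + \frac{5}{-14}\right) = - 5 \left(- \frac{10}{3} + 5 \left(- \frac{1}{14}\right)\right) = - 5 \left(- \frac{10}{3} - \frac{5}{14}\right) = \left(-5\right) \left(- \frac{155}{42}\right) = \frac{775}{42}$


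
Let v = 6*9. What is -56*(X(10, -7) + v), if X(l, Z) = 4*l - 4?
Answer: -5040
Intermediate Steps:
X(l, Z) = -4 + 4*l
v = 54
-56*(X(10, -7) + v) = -56*((-4 + 4*10) + 54) = -56*((-4 + 40) + 54) = -56*(36 + 54) = -56*90 = -5040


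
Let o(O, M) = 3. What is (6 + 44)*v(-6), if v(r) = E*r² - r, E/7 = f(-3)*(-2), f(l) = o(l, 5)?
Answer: -75300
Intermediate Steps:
f(l) = 3
E = -42 (E = 7*(3*(-2)) = 7*(-6) = -42)
v(r) = -r - 42*r² (v(r) = -42*r² - r = -r - 42*r²)
(6 + 44)*v(-6) = (6 + 44)*(-1*(-6)*(1 + 42*(-6))) = 50*(-1*(-6)*(1 - 252)) = 50*(-1*(-6)*(-251)) = 50*(-1506) = -75300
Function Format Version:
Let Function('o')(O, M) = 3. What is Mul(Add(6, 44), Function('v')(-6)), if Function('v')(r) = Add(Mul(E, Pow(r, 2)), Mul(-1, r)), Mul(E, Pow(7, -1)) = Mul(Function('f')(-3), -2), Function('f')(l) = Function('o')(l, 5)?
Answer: -75300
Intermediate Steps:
Function('f')(l) = 3
E = -42 (E = Mul(7, Mul(3, -2)) = Mul(7, -6) = -42)
Function('v')(r) = Add(Mul(-1, r), Mul(-42, Pow(r, 2))) (Function('v')(r) = Add(Mul(-42, Pow(r, 2)), Mul(-1, r)) = Add(Mul(-1, r), Mul(-42, Pow(r, 2))))
Mul(Add(6, 44), Function('v')(-6)) = Mul(Add(6, 44), Mul(-1, -6, Add(1, Mul(42, -6)))) = Mul(50, Mul(-1, -6, Add(1, -252))) = Mul(50, Mul(-1, -6, -251)) = Mul(50, -1506) = -75300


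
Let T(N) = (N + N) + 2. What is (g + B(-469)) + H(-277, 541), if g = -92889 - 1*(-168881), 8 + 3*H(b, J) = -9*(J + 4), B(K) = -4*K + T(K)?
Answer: 225883/3 ≈ 75294.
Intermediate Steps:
T(N) = 2 + 2*N (T(N) = 2*N + 2 = 2 + 2*N)
B(K) = 2 - 2*K (B(K) = -4*K + (2 + 2*K) = 2 - 2*K)
H(b, J) = -44/3 - 3*J (H(b, J) = -8/3 + (-9*(J + 4))/3 = -8/3 + (-9*(4 + J))/3 = -8/3 + (-36 - 9*J)/3 = -8/3 + (-12 - 3*J) = -44/3 - 3*J)
g = 75992 (g = -92889 + 168881 = 75992)
(g + B(-469)) + H(-277, 541) = (75992 + (2 - 2*(-469))) + (-44/3 - 3*541) = (75992 + (2 + 938)) + (-44/3 - 1623) = (75992 + 940) - 4913/3 = 76932 - 4913/3 = 225883/3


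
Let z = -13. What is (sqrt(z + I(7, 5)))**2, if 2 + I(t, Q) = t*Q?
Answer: 20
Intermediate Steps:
I(t, Q) = -2 + Q*t (I(t, Q) = -2 + t*Q = -2 + Q*t)
(sqrt(z + I(7, 5)))**2 = (sqrt(-13 + (-2 + 5*7)))**2 = (sqrt(-13 + (-2 + 35)))**2 = (sqrt(-13 + 33))**2 = (sqrt(20))**2 = (2*sqrt(5))**2 = 20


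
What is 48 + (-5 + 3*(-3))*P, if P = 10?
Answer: -92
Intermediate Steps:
48 + (-5 + 3*(-3))*P = 48 + (-5 + 3*(-3))*10 = 48 + (-5 - 9)*10 = 48 - 14*10 = 48 - 140 = -92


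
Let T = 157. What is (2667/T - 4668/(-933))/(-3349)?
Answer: -1073729/163521623 ≈ -0.0065663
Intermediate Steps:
(2667/T - 4668/(-933))/(-3349) = (2667/157 - 4668/(-933))/(-3349) = (2667*(1/157) - 4668*(-1/933))*(-1/3349) = (2667/157 + 1556/311)*(-1/3349) = (1073729/48827)*(-1/3349) = -1073729/163521623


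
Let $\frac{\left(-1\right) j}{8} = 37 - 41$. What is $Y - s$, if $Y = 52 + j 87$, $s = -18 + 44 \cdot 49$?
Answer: $698$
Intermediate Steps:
$j = 32$ ($j = - 8 \left(37 - 41\right) = \left(-8\right) \left(-4\right) = 32$)
$s = 2138$ ($s = -18 + 2156 = 2138$)
$Y = 2836$ ($Y = 52 + 32 \cdot 87 = 52 + 2784 = 2836$)
$Y - s = 2836 - 2138 = 698$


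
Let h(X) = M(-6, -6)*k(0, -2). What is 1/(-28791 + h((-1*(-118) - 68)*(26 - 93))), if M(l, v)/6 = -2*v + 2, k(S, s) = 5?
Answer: -1/28371 ≈ -3.5247e-5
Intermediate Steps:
M(l, v) = 12 - 12*v (M(l, v) = 6*(-2*v + 2) = 6*(2 - 2*v) = 12 - 12*v)
h(X) = 420 (h(X) = (12 - 12*(-6))*5 = (12 + 72)*5 = 84*5 = 420)
1/(-28791 + h((-1*(-118) - 68)*(26 - 93))) = 1/(-28791 + 420) = 1/(-28371) = -1/28371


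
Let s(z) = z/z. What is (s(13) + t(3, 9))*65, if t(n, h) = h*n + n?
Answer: 2015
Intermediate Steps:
s(z) = 1
t(n, h) = n + h*n
(s(13) + t(3, 9))*65 = (1 + 3*(1 + 9))*65 = (1 + 3*10)*65 = (1 + 30)*65 = 31*65 = 2015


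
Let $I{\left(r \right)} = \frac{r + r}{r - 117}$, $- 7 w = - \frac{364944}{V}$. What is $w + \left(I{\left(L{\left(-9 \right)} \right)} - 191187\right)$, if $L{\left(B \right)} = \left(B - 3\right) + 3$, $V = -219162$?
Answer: $- \frac{6983491020}{36527} \approx -1.9119 \cdot 10^{5}$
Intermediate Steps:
$w = - \frac{60824}{255689}$ ($w = - \frac{\left(-364944\right) \frac{1}{-219162}}{7} = - \frac{\left(-364944\right) \left(- \frac{1}{219162}\right)}{7} = \left(- \frac{1}{7}\right) \frac{60824}{36527} = - \frac{60824}{255689} \approx -0.23788$)
$L{\left(B \right)} = B$ ($L{\left(B \right)} = \left(-3 + B\right) + 3 = B$)
$I{\left(r \right)} = \frac{2 r}{-117 + r}$
$w + \left(I{\left(L{\left(-9 \right)} \right)} - 191187\right) = - \frac{60824}{255689} - \left(191187 + \frac{18}{-117 - 9}\right) = - \frac{60824}{255689} - \left(191187 + \frac{18}{-126}\right) = - \frac{60824}{255689} - \left(191187 + 18 \left(- \frac{1}{126}\right)\right) = - \frac{60824}{255689} + \left(\frac{1}{7} - 191187\right) = - \frac{60824}{255689} - \frac{1338308}{7} = - \frac{6983491020}{36527}$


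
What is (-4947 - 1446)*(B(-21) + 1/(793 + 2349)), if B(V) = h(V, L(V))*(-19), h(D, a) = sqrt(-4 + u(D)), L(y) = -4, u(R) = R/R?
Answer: -6393/3142 + 121467*I*sqrt(3) ≈ -2.0347 + 2.1039e+5*I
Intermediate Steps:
u(R) = 1
h(D, a) = I*sqrt(3) (h(D, a) = sqrt(-4 + 1) = sqrt(-3) = I*sqrt(3))
B(V) = -19*I*sqrt(3) (B(V) = (I*sqrt(3))*(-19) = -19*I*sqrt(3))
(-4947 - 1446)*(B(-21) + 1/(793 + 2349)) = (-4947 - 1446)*(-19*I*sqrt(3) + 1/(793 + 2349)) = -6393*(-19*I*sqrt(3) + 1/3142) = -6393*(1/3142 - 19*I*sqrt(3)) = -6393/3142 + 121467*I*sqrt(3)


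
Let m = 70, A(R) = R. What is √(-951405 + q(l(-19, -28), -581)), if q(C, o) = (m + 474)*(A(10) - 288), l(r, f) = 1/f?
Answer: I*√1102637 ≈ 1050.1*I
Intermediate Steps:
q(C, o) = -151232 (q(C, o) = (70 + 474)*(10 - 288) = 544*(-278) = -151232)
√(-951405 + q(l(-19, -28), -581)) = √(-951405 - 151232) = √(-1102637) = I*√1102637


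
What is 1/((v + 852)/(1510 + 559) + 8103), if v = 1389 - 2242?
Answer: 2069/16765106 ≈ 0.00012341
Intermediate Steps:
v = -853
1/((v + 852)/(1510 + 559) + 8103) = 1/((-853 + 852)/(1510 + 559) + 8103) = 1/(-1/2069 + 8103) = 1/(16765106/2069) = 2069/16765106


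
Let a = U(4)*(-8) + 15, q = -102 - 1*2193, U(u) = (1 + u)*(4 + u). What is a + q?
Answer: -2600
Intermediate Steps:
q = -2295 (q = -102 - 2193 = -2295)
a = -305 (a = (4 + 4**2 + 5*4)*(-8) + 15 = (4 + 16 + 20)*(-8) + 15 = 40*(-8) + 15 = -320 + 15 = -305)
a + q = -305 - 2295 = -2600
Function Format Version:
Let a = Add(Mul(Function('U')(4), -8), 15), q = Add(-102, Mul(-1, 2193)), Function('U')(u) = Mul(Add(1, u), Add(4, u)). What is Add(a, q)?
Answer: -2600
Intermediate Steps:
q = -2295 (q = Add(-102, -2193) = -2295)
a = -305 (a = Add(Mul(Add(4, Pow(4, 2), Mul(5, 4)), -8), 15) = Add(Mul(Add(4, 16, 20), -8), 15) = Add(Mul(40, -8), 15) = Add(-320, 15) = -305)
Add(a, q) = Add(-305, -2295) = -2600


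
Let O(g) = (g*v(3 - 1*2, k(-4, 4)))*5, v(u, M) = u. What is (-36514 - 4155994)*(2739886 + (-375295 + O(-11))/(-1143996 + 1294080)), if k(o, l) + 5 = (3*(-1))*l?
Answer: -431003107487286398/37521 ≈ -1.1487e+13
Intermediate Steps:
k(o, l) = -5 - 3*l (k(o, l) = -5 + (3*(-1))*l = -5 - 3*l)
O(g) = 5*g (O(g) = (g*(3 - 1*2))*5 = (g*(3 - 2))*5 = (g*1)*5 = g*5 = 5*g)
(-36514 - 4155994)*(2739886 + (-375295 + O(-11))/(-1143996 + 1294080)) = (-36514 - 4155994)*(2739886 + (-375295 + 5*(-11))/(-1143996 + 1294080)) = -4192508*(2739886 + (-375295 - 55)/150084) = -4192508*(2739886 - 375350*1/150084) = -4192508*(2739886 - 187675/75042) = -4192508*205606337537/75042 = -431003107487286398/37521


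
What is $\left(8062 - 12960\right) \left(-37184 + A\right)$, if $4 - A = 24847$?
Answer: $303808246$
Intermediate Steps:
$A = -24843$ ($A = 4 - 24847 = -24843$)
$\left(8062 - 12960\right) \left(-37184 + A\right) = \left(8062 - 12960\right) \left(-37184 - 24843\right) = \left(-4898\right) \left(-62027\right) = 303808246$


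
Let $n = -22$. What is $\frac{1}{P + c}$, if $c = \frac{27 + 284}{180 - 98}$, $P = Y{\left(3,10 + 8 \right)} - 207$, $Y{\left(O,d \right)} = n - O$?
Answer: $- \frac{82}{18713} \approx -0.004382$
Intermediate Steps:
$Y{\left(O,d \right)} = -22 - O$
$P = -232$ ($P = \left(-22 - 3\right) - 207 = -25 - 207 = -232$)
$c = \frac{311}{82} \approx 3.7927$
$\frac{1}{P + c} = \frac{1}{-232 + \frac{311}{82}} = \frac{1}{- \frac{18713}{82}} = - \frac{82}{18713}$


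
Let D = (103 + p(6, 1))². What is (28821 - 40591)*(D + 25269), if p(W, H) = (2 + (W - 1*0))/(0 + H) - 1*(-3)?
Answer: -450379050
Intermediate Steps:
p(W, H) = 3 + (2 + W)/H (p(W, H) = (2 + (W + 0))/H + 3 = (2 + W)/H + 3 = 3 + (2 + W)/H)
D = 12996 (D = (103 + (2 + 6 + 3*1)/1)² = (103 + 1*(2 + 6 + 3))² = (103 + 1*11)² = (103 + 11)² = 114² = 12996)
(28821 - 40591)*(D + 25269) = (28821 - 40591)*(12996 + 25269) = -11770*38265 = -450379050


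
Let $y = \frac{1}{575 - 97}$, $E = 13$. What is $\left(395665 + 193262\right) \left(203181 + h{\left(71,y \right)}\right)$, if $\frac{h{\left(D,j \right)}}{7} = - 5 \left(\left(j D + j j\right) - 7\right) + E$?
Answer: $\frac{27384628682910501}{228484} \approx 1.1985 \cdot 10^{11}$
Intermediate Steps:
$y = \frac{1}{478} \approx 0.002092$
$h{\left(D,j \right)} = 336 - 35 j^{2} - 35 D j$ ($h{\left(D,j \right)} = 7 \left(- 5 \left(\left(j D + j j\right) - 7\right) + 13\right) = 7 \left(- 5 \left(\left(D j + j^{2}\right) - 7\right) + 13\right) = 7 \left(- 5 \left(\left(j^{2} + D j\right) - 7\right) + 13\right) = 7 \left(- 5 \left(-7 + j^{2} + D j\right) + 13\right) = 7 \left(\left(35 - 5 j^{2} - 5 D j\right) + 13\right) = 7 \left(48 - 5 j^{2} - 5 D j\right) = 336 - 35 j^{2} - 35 D j$)
$\left(395665 + 193262\right) \left(203181 + h{\left(71,y \right)}\right) = \left(395665 + 193262\right) \left(203181 - \left(-336 + \frac{35}{228484} + \frac{2485}{478}\right)\right) = 588927 \left(203181 - - \frac{75582759}{228484}\right) = 588927 \left(203181 + \frac{75582759}{228484}\right) = 588927 \cdot \frac{46499190363}{228484} = \frac{27384628682910501}{228484}$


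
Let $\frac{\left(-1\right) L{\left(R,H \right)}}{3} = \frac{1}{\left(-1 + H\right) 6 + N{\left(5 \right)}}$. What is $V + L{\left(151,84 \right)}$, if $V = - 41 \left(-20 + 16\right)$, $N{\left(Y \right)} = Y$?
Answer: $\frac{82489}{503} \approx 163.99$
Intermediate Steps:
$V = 164$ ($V = \left(-41\right) \left(-4\right) = 164$)
$L{\left(R,H \right)} = - \frac{3}{-1 + 6 H}$ ($L{\left(R,H \right)} = - \frac{3}{\left(-1 + H\right) 6 + 5} = - \frac{3}{\left(-6 + 6 H\right) + 5} = - \frac{3}{-1 + 6 H}$)
$V + L{\left(151,84 \right)} = 164 - \frac{3}{-1 + 6 \cdot 84} = 164 - \frac{3}{-1 + 504} = 164 - \frac{3}{503} = \frac{82489}{503}$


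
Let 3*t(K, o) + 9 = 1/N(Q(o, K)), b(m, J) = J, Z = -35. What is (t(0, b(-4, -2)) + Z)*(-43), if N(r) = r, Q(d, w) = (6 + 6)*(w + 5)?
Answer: 294077/180 ≈ 1633.8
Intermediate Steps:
Q(d, w) = 60 + 12*w (Q(d, w) = 12*(5 + w) = 60 + 12*w)
t(K, o) = -3 + 1/(3*(60 + 12*K))
(t(0, b(-4, -2)) + Z)*(-43) = ((-539 - 108*0)/(36*(5 + 0)) - 35)*(-43) = ((1/36)*(-539 + 0)/5 - 35)*(-43) = ((1/36)*(⅕)*(-539) - 35)*(-43) = (-539/180 - 35)*(-43) = -6839/180*(-43) = 294077/180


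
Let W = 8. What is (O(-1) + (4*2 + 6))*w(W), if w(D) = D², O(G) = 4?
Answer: 1152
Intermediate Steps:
(O(-1) + (4*2 + 6))*w(W) = (4 + (4*2 + 6))*8² = (4 + (8 + 6))*64 = (4 + 14)*64 = 18*64 = 1152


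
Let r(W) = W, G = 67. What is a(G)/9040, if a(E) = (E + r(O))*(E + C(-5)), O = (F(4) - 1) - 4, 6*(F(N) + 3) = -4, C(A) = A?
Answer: 1085/2712 ≈ 0.40007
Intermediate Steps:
F(N) = -11/3 (F(N) = -3 + (1/6)*(-4) = -3 - 2/3 = -11/3)
O = -26/3 (O = (-11/3 - 1) - 4 = -14/3 - 4 = -26/3 ≈ -8.6667)
a(E) = (-5 + E)*(-26/3 + E) (a(E) = (E - 26/3)*(E - 5) = (-26/3 + E)*(-5 + E) = (-5 + E)*(-26/3 + E))
a(G)/9040 = (130/3 + 67**2 - 41/3*67)/9040 = (130/3 + 4489 - 2747/3)*(1/9040) = (10850/3)*(1/9040) = 1085/2712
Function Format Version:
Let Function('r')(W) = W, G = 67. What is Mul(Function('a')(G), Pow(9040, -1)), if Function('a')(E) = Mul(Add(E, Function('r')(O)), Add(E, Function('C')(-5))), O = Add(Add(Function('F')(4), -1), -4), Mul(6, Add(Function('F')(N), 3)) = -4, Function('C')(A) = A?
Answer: Rational(1085, 2712) ≈ 0.40007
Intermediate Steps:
Function('F')(N) = Rational(-11, 3) (Function('F')(N) = Add(-3, Mul(Rational(1, 6), -4)) = Add(-3, Rational(-2, 3)) = Rational(-11, 3))
O = Rational(-26, 3) (O = Add(Add(Rational(-11, 3), -1), -4) = Add(Rational(-14, 3), -4) = Rational(-26, 3) ≈ -8.6667)
Function('a')(E) = Mul(Add(-5, E), Add(Rational(-26, 3), E)) (Function('a')(E) = Mul(Add(E, Rational(-26, 3)), Add(E, -5)) = Mul(Add(Rational(-26, 3), E), Add(-5, E)) = Mul(Add(-5, E), Add(Rational(-26, 3), E)))
Mul(Function('a')(G), Pow(9040, -1)) = Mul(Add(Rational(130, 3), Pow(67, 2), Mul(Rational(-41, 3), 67)), Pow(9040, -1)) = Mul(Add(Rational(130, 3), 4489, Rational(-2747, 3)), Rational(1, 9040)) = Mul(Rational(10850, 3), Rational(1, 9040)) = Rational(1085, 2712)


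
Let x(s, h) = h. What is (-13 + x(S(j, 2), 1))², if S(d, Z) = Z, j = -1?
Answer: 144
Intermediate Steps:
(-13 + x(S(j, 2), 1))² = (-13 + 1)² = (-12)² = 144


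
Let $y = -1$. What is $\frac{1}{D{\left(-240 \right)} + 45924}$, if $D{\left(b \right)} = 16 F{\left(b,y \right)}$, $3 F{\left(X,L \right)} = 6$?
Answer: $\frac{1}{45956} \approx 2.176 \cdot 10^{-5}$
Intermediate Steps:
$F{\left(X,L \right)} = 2$ ($F{\left(X,L \right)} = \frac{1}{3} \cdot 6 = 2$)
$D{\left(b \right)} = 32$ ($D{\left(b \right)} = 16 \cdot 2 = 32$)
$\frac{1}{D{\left(-240 \right)} + 45924} = \frac{1}{32 + 45924} = \frac{1}{45956}$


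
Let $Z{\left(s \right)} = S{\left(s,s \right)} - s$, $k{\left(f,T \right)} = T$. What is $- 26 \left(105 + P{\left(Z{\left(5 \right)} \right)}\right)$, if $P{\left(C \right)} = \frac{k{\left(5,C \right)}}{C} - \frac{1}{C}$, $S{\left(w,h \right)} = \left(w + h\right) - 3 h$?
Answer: $- \frac{13793}{5} \approx -2758.6$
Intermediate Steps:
$S{\left(w,h \right)} = w - 2 h$ ($S{\left(w,h \right)} = \left(h + w\right) - 3 h = w - 2 h$)
$Z{\left(s \right)} = - 2 s$ ($Z{\left(s \right)} = \left(s - 2 s\right) - s = - s - s = - 2 s$)
$P{\left(C \right)} = 1 - \frac{1}{C}$ ($P{\left(C \right)} = \frac{C}{C} - \frac{1}{C} = 1 - \frac{1}{C}$)
$- 26 \left(105 + P{\left(Z{\left(5 \right)} \right)}\right) = - 26 \left(105 + \frac{-1 - 10}{\left(-2\right) 5}\right) = - 26 \left(105 + \frac{-1 - 10}{-10}\right) = - 26 \left(105 - - \frac{11}{10}\right) = - 26 \left(105 + \frac{11}{10}\right) = \left(-26\right) \frac{1061}{10} = - \frac{13793}{5}$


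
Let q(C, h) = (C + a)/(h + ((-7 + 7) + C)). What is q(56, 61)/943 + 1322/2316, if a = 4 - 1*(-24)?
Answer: 2704669/4731974 ≈ 0.57157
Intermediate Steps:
a = 28 (a = 4 + 24 = 28)
q(C, h) = (28 + C)/(C + h) (q(C, h) = (C + 28)/(h + ((-7 + 7) + C)) = (28 + C)/(h + (0 + C)) = (28 + C)/(h + C) = (28 + C)/(C + h))
q(56, 61)/943 + 1322/2316 = ((28 + 56)/(56 + 61))/943 + 1322/2316 = (84/117)*(1/943) + 1322*(1/2316) = ((1/117)*84)*(1/943) + 661/1158 = (28/39)*(1/943) + 661/1158 = 28/36777 + 661/1158 = 2704669/4731974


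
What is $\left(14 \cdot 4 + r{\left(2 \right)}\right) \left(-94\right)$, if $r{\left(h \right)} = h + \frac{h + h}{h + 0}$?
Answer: $-5640$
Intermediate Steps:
$r{\left(h \right)} = 2 + h$ ($r{\left(h \right)} = h + \frac{2 h}{h} = h + 2 = 2 + h$)
$\left(14 \cdot 4 + r{\left(2 \right)}\right) \left(-94\right) = \left(14 \cdot 4 + \left(2 + 2\right)\right) \left(-94\right) = \left(56 + 4\right) \left(-94\right) = 60 \left(-94\right) = -5640$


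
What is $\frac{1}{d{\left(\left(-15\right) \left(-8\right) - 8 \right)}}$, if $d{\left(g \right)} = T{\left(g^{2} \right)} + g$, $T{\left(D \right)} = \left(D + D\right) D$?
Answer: $\frac{1}{314703984} \approx 3.1776 \cdot 10^{-9}$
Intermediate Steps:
$T{\left(D \right)} = 2 D^{2}$ ($T{\left(D \right)} = 2 D D = 2 D^{2}$)
$d{\left(g \right)} = g + 2 g^{4}$ ($d{\left(g \right)} = 2 \left(g^{2}\right)^{2} + g = 2 g^{4} + g = g + 2 g^{4}$)
$\frac{1}{d{\left(\left(-15\right) \left(-8\right) - 8 \right)}} = \frac{1}{\left(\left(-15\right) \left(-8\right) - 8\right) + 2 \left(\left(-15\right) \left(-8\right) - 8\right)^{4}} = \frac{1}{\left(120 - 8\right) + 2 \left(120 - 8\right)^{4}} = \frac{1}{112 + 2 \cdot 112^{4}} = \frac{1}{112 + 2 \cdot 157351936} = \frac{1}{112 + 314703872} = \frac{1}{314703984}$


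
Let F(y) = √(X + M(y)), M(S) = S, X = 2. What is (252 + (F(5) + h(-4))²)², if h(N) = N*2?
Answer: 106121 - 10336*√7 ≈ 78775.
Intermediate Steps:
F(y) = √(2 + y)
h(N) = 2*N
(252 + (F(5) + h(-4))²)² = (252 + (√(2 + 5) + 2*(-4))²)² = (252 + (√7 - 8)²)² = (252 + (-8 + √7)²)²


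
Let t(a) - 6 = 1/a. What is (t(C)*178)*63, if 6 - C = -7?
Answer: 885906/13 ≈ 68147.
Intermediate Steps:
C = 13 (C = 6 - 1*(-7) = 6 + 7 = 13)
t(a) = 6 + 1/a
(t(C)*178)*63 = ((6 + 1/13)*178)*63 = ((79/13)*178)*63 = (14062/13)*63 = 885906/13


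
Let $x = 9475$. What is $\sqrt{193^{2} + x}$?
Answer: $2 \sqrt{11681} \approx 216.16$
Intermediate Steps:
$\sqrt{193^{2} + x} = \sqrt{193^{2} + 9475} = \sqrt{37249 + 9475} = \sqrt{46724} = 2 \sqrt{11681}$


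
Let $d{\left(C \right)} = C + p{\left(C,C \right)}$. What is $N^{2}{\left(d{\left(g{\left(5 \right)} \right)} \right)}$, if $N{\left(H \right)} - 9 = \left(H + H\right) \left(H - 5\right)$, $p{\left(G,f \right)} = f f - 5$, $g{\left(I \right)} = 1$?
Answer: $3249$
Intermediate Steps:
$p{\left(G,f \right)} = -5 + f^{2}$ ($p{\left(G,f \right)} = f^{2} - 5 = -5 + f^{2}$)
$d{\left(C \right)} = -5 + C + C^{2}$ ($d{\left(C \right)} = C + \left(-5 + C^{2}\right) = -5 + C + C^{2}$)
$N{\left(H \right)} = 9 + 2 H \left(-5 + H\right)$ ($N{\left(H \right)} = 9 + \left(H + H\right) \left(H - 5\right) = 9 + 2 H \left(-5 + H\right)$)
$N^{2}{\left(d{\left(g{\left(5 \right)} \right)} \right)} = \left(9 - 10 \left(-5 + 1 + 1^{2}\right) + 2 \left(-5 + 1 + 1^{2}\right)^{2}\right)^{2} = \left(9 - 10 \left(-5 + 1 + 1\right) + 2 \left(-5 + 1 + 1\right)^{2}\right)^{2} = \left(9 - -30 + 2 \left(-3\right)^{2}\right)^{2} = \left(9 + 30 + 2 \cdot 9\right)^{2} = \left(9 + 30 + 18\right)^{2} = 57^{2} = 3249$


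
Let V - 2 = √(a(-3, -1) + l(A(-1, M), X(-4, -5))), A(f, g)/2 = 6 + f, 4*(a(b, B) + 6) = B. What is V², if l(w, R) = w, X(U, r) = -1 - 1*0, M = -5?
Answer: (4 + √15)²/4 ≈ 15.496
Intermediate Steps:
X(U, r) = -1 (X(U, r) = -1 + 0 = -1)
a(b, B) = -6 + B/4
A(f, g) = 12 + 2*f (A(f, g) = 2*(6 + f) = 12 + 2*f)
V = 2 + √15/2 (V = 2 + √((-6 + (¼)*(-1)) + (12 + 2*(-1))) = 2 + √((-6 - ¼) + (12 - 2)) = 2 + √(-25/4 + 10) = 2 + √(15/4) = 2 + √15/2 ≈ 3.9365)
V² = (2 + √15/2)²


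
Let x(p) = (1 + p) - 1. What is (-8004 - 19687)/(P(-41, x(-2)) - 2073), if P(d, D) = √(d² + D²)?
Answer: 57403443/4295644 + 27691*√1685/4295644 ≈ 13.628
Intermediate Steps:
x(p) = p
P(d, D) = √(D² + d²)
(-8004 - 19687)/(P(-41, x(-2)) - 2073) = (-8004 - 19687)/(√((-2)² + (-41)²) - 2073) = -27691/(√(4 + 1681) - 2073) = -27691/(√1685 - 2073) = -27691/(-2073 + √1685)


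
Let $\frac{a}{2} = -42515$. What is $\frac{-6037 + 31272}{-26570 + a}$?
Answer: $- \frac{5047}{22320} \approx -0.22612$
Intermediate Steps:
$a = -85030$ ($a = 2 \left(-42515\right) = -85030$)
$\frac{-6037 + 31272}{-26570 + a} = \frac{-6037 + 31272}{-26570 - 85030} = \frac{25235}{-111600} = 25235 \left(- \frac{1}{111600}\right) = - \frac{5047}{22320}$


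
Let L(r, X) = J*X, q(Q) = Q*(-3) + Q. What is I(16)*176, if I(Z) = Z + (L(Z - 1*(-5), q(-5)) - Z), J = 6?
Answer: 10560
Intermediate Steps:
q(Q) = -2*Q (q(Q) = -3*Q + Q = -2*Q)
L(r, X) = 6*X
I(Z) = 60 (I(Z) = Z + (6*(-2*(-5)) - Z) = Z + (6*10 - Z) = Z + (60 - Z) = 60)
I(16)*176 = 60*176 = 10560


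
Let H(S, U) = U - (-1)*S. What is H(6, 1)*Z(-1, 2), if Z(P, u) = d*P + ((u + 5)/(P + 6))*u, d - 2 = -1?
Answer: 63/5 ≈ 12.600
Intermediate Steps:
H(S, U) = S + U (H(S, U) = U + S = S + U)
d = 1 (d = 2 - 1 = 1)
Z(P, u) = P + u*(5 + u)/(6 + P) (Z(P, u) = 1*P + ((u + 5)/(P + 6))*u = P + ((5 + u)/(6 + P))*u = P + u*(5 + u)/(6 + P))
H(6, 1)*Z(-1, 2) = (6 + 1)*(((-1)² + 2² + 5*2 + 6*(-1))/(6 - 1)) = 7*((1 + 4 + 10 - 6)/5) = 7*((⅕)*9) = 7*(9/5) = 63/5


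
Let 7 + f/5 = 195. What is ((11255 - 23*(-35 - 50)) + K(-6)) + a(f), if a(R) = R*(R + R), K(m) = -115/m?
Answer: 10682575/6 ≈ 1.7804e+6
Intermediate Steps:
f = 940 (f = -35 + 5*195 = -35 + 975 = 940)
a(R) = 2*R**2 (a(R) = R*(2*R) = 2*R**2)
((11255 - 23*(-35 - 50)) + K(-6)) + a(f) = ((11255 - 23*(-35 - 50)) - 115/(-6)) + 2*940**2 = ((11255 - 23*(-85)) - 115*(-1/6)) + 2*883600 = ((11255 + 1955) + 115/6) + 1767200 = (13210 + 115/6) + 1767200 = 79375/6 + 1767200 = 10682575/6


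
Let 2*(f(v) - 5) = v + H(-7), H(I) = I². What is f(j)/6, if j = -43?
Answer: 4/3 ≈ 1.3333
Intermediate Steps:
f(v) = 59/2 + v/2 (f(v) = 5 + (v + (-7)²)/2 = 5 + (v + 49)/2 = 5 + (49 + v)/2 = 5 + (49/2 + v/2) = 59/2 + v/2)
f(j)/6 = (59/2 + (½)*(-43))/6 = (59/2 - 43/2)*(⅙) = 8*(⅙) = 4/3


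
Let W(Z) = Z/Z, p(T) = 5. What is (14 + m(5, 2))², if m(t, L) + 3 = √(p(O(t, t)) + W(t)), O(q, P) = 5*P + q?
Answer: (11 + √6)² ≈ 180.89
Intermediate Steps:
O(q, P) = q + 5*P
W(Z) = 1
m(t, L) = -3 + √6 (m(t, L) = -3 + √(5 + 1) = -3 + √6)
(14 + m(5, 2))² = (14 + (-3 + √6))² = (11 + √6)²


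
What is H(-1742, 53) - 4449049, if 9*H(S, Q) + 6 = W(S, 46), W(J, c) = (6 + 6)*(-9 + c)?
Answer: -13347001/3 ≈ -4.4490e+6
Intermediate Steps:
W(J, c) = -108 + 12*c (W(J, c) = 12*(-9 + c) = -108 + 12*c)
H(S, Q) = 146/3 (H(S, Q) = -2/3 + (-108 + 12*46)/9 = -2/3 + (-108 + 552)/9 = -2/3 + (1/9)*444 = -2/3 + 148/3 = 146/3)
H(-1742, 53) - 4449049 = 146/3 - 4449049 = -13347001/3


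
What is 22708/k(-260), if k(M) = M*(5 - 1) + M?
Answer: -5677/325 ≈ -17.468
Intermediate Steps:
k(M) = 5*M (k(M) = M*4 + M = 4*M + M = 5*M)
22708/k(-260) = 22708/((5*(-260))) = 22708/(-1300) = 22708*(-1/1300) = -5677/325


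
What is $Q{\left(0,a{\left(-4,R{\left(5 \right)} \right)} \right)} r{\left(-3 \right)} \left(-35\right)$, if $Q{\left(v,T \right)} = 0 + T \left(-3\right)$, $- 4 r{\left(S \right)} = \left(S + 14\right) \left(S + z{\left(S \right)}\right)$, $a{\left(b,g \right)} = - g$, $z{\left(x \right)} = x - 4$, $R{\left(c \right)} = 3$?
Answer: $- \frac{17325}{2} \approx -8662.5$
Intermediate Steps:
$z{\left(x \right)} = -4 + x$
$r{\left(S \right)} = - \frac{\left(-4 + 2 S\right) \left(14 + S\right)}{4}$ ($r{\left(S \right)} = - \frac{\left(S + 14\right) \left(S + \left(-4 + S\right)\right)}{4} = - \frac{\left(14 + S\right) \left(-4 + 2 S\right)}{4} = - \frac{\left(-4 + 2 S\right) \left(14 + S\right)}{4}$)
$Q{\left(v,T \right)} = - 3 T$ ($Q{\left(v,T \right)} = 0 - 3 T = - 3 T$)
$Q{\left(0,a{\left(-4,R{\left(5 \right)} \right)} \right)} r{\left(-3 \right)} \left(-35\right) = - 3 \left(\left(-1\right) 3\right) \left(14 - -18 - \frac{\left(-3\right)^{2}}{2}\right) \left(-35\right) = \left(-3\right) \left(-3\right) \left(14 + 18 - \frac{9}{2}\right) \left(-35\right) = 9 \left(14 + 18 - \frac{9}{2}\right) \left(-35\right) = 9 \cdot \frac{55}{2} \left(-35\right) = \frac{495}{2} \left(-35\right) = - \frac{17325}{2}$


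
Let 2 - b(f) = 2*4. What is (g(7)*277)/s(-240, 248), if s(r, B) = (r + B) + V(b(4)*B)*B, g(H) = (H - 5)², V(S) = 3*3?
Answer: 277/560 ≈ 0.49464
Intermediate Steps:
b(f) = -6 (b(f) = 2 - 2*4 = 2 - 1*8 = 2 - 8 = -6)
V(S) = 9
g(H) = (-5 + H)²
s(r, B) = r + 10*B (s(r, B) = (r + B) + 9*B = (B + r) + 9*B = r + 10*B)
(g(7)*277)/s(-240, 248) = ((-5 + 7)²*277)/(-240 + 10*248) = (2²*277)/(-240 + 2480) = (4*277)/2240 = 1108*(1/2240) = 277/560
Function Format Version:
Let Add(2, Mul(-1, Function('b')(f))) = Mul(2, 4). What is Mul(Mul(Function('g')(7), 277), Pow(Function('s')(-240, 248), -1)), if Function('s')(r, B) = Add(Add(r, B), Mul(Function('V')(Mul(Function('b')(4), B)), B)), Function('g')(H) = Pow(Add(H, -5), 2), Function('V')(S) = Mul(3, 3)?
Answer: Rational(277, 560) ≈ 0.49464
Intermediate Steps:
Function('b')(f) = -6 (Function('b')(f) = Add(2, Mul(-1, Mul(2, 4))) = Add(2, Mul(-1, 8)) = Add(2, -8) = -6)
Function('V')(S) = 9
Function('g')(H) = Pow(Add(-5, H), 2)
Function('s')(r, B) = Add(r, Mul(10, B)) (Function('s')(r, B) = Add(Add(r, B), Mul(9, B)) = Add(Add(B, r), Mul(9, B)) = Add(r, Mul(10, B)))
Mul(Mul(Function('g')(7), 277), Pow(Function('s')(-240, 248), -1)) = Mul(Mul(Pow(Add(-5, 7), 2), 277), Pow(Add(-240, Mul(10, 248)), -1)) = Mul(Mul(Pow(2, 2), 277), Pow(Add(-240, 2480), -1)) = Mul(Mul(4, 277), Pow(2240, -1)) = Mul(1108, Rational(1, 2240)) = Rational(277, 560)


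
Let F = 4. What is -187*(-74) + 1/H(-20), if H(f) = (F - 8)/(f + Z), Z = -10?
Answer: 27691/2 ≈ 13846.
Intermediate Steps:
H(f) = -4/(-10 + f) (H(f) = (4 - 8)/(f - 10) = -4/(-10 + f))
-187*(-74) + 1/H(-20) = -187*(-74) + 1/(-4/(-10 - 20)) = 13838 + 1/(-4/(-30)) = 13838 + 1/(-4*(-1/30)) = 13838 + 1/(2/15) = 13838 + 15/2 = 27691/2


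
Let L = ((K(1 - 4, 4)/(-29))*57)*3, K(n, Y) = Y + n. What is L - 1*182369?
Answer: -5288872/29 ≈ -1.8238e+5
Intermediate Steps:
L = -171/29 (L = (((4 + (1 - 4))/(-29))*57)*3 = (((4 - 3)*(-1/29))*57)*3 = ((1*(-1/29))*57)*3 = -1/29*57*3 = -57/29*3 = -171/29 ≈ -5.8966)
L - 1*182369 = -171/29 - 1*182369 = -171/29 - 182369 = -5288872/29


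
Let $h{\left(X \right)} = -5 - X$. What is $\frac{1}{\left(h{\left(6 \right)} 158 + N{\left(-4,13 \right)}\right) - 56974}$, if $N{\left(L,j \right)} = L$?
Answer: $- \frac{1}{58716} \approx -1.7031 \cdot 10^{-5}$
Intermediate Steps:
$\frac{1}{\left(h{\left(6 \right)} 158 + N{\left(-4,13 \right)}\right) - 56974} = \frac{1}{\left(\left(-5 - 6\right) 158 - 4\right) - 56974} = \frac{1}{\left(\left(-11\right) 158 - 4\right) - 56974} = \frac{1}{\left(-1738 - 4\right) - 56974} = \frac{1}{-1742 - 56974} = \frac{1}{-58716} = - \frac{1}{58716}$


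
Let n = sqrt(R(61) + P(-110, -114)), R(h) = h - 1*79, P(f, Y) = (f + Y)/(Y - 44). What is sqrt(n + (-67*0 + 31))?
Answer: sqrt(193471 + 79*I*sqrt(103490))/79 ≈ 5.5797 + 0.36491*I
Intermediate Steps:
P(f, Y) = (Y + f)/(-44 + Y)
R(h) = -79 + h (R(h) = h - 79 = -79 + h)
n = I*sqrt(103490)/79 (n = sqrt((-79 + 61) + (-114 - 110)/(-44 - 114)) = sqrt(-18 - 224/(-158)) = sqrt(-18 - 1/158*(-224)) = sqrt(-18 + 112/79) = sqrt(-1310/79) = I*sqrt(103490)/79 ≈ 4.0721*I)
sqrt(n + (-67*0 + 31)) = sqrt(I*sqrt(103490)/79 + (-67*0 + 31)) = sqrt(I*sqrt(103490)/79 + (0 + 31)) = sqrt(I*sqrt(103490)/79 + 31) = sqrt(31 + I*sqrt(103490)/79)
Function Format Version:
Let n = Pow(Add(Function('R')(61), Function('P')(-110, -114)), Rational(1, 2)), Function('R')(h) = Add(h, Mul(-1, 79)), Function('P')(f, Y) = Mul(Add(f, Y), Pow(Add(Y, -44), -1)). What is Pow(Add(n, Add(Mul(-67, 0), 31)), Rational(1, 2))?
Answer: Mul(Rational(1, 79), Pow(Add(193471, Mul(79, I, Pow(103490, Rational(1, 2)))), Rational(1, 2))) ≈ Add(5.5797, Mul(0.36491, I))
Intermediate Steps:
Function('P')(f, Y) = Mul(Pow(Add(-44, Y), -1), Add(Y, f)) (Function('P')(f, Y) = Mul(Add(Y, f), Pow(Add(-44, Y), -1)) = Mul(Pow(Add(-44, Y), -1), Add(Y, f)))
Function('R')(h) = Add(-79, h) (Function('R')(h) = Add(h, -79) = Add(-79, h))
n = Mul(Rational(1, 79), I, Pow(103490, Rational(1, 2))) (n = Pow(Add(Add(-79, 61), Mul(Pow(Add(-44, -114), -1), Add(-114, -110))), Rational(1, 2)) = Pow(Add(-18, Mul(Pow(-158, -1), -224)), Rational(1, 2)) = Pow(Add(-18, Mul(Rational(-1, 158), -224)), Rational(1, 2)) = Pow(Add(-18, Rational(112, 79)), Rational(1, 2)) = Pow(Rational(-1310, 79), Rational(1, 2)) = Mul(Rational(1, 79), I, Pow(103490, Rational(1, 2))) ≈ Mul(4.0721, I))
Pow(Add(n, Add(Mul(-67, 0), 31)), Rational(1, 2)) = Pow(Add(Mul(Rational(1, 79), I, Pow(103490, Rational(1, 2))), Add(Mul(-67, 0), 31)), Rational(1, 2)) = Pow(Add(Mul(Rational(1, 79), I, Pow(103490, Rational(1, 2))), Add(0, 31)), Rational(1, 2)) = Pow(Add(Mul(Rational(1, 79), I, Pow(103490, Rational(1, 2))), 31), Rational(1, 2)) = Pow(Add(31, Mul(Rational(1, 79), I, Pow(103490, Rational(1, 2)))), Rational(1, 2))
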